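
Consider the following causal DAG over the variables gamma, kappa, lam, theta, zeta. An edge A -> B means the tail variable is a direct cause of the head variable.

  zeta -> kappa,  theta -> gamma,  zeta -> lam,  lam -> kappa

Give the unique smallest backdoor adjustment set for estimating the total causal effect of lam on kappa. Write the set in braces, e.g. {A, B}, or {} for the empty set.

Variables eligible for adjustment (non-descendants of lam, excluding lam and kappa): {gamma, theta, zeta}.
Backdoor paths from lam to kappa:
  P1: lam <- zeta -> kappa
The empty set is not sufficient: P1 (lam <- zeta -> kappa) has no collider blocking it and no conditioned non-collider, so it is open.
Try {zeta}:
  P1: blocked at fork node zeta ∈ conditioning set.
{zeta} contains no descendant of lam and blocks every backdoor path.
No other singleton works — e.g. {theta} leaves P1 open — so {zeta} is the unique smallest valid adjustment set.

{zeta}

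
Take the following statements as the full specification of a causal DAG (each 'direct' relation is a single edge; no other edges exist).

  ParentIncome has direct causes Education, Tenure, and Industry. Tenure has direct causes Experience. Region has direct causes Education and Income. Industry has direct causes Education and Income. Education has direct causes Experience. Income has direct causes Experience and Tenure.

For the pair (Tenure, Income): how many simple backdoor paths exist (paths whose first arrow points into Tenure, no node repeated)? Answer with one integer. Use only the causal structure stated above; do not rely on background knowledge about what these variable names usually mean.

A backdoor path from Tenure to Income is any simple undirected path whose first edge points into Tenure (i.e. leaves Tenure via a parent).
Parents of Tenure: {Experience}.
Enumerating:
  P1: Tenure <- Experience -> Education -> Industry <- Income
  P2: Tenure <- Experience -> Education -> Region <- Income
  P3: Tenure <- Experience -> Education -> ParentIncome <- Industry <- Income
  P4: Tenure <- Experience -> Income
That exhausts the simple backdoor paths. Count: 4.

4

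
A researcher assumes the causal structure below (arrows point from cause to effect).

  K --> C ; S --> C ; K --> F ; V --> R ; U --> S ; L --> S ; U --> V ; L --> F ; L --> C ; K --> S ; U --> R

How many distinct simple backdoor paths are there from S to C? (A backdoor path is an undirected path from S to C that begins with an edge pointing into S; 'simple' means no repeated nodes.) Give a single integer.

A backdoor path from S to C is any simple undirected path whose first edge points into S (i.e. leaves S via a parent).
Parents of S: {K, L, U}.
Enumerating:
  P1: S <- L -> F <- K -> C
  P2: S <- L -> C
  P3: S <- K -> F <- L -> C
  P4: S <- K -> C
That exhausts the simple backdoor paths. Count: 4.

4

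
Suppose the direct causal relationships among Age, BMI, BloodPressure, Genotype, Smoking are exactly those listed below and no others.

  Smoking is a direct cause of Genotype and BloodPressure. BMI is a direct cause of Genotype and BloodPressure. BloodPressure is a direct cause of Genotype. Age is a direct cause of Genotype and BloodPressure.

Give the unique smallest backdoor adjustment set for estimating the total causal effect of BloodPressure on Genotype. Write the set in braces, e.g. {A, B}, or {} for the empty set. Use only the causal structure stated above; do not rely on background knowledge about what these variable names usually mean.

Variables eligible for adjustment (non-descendants of BloodPressure, excluding BloodPressure and Genotype): {Age, BMI, Smoking}.
Backdoor paths from BloodPressure to Genotype:
  P1: BloodPressure <- BMI -> Genotype
  P2: BloodPressure <- Smoking -> Genotype
  P3: BloodPressure <- Age -> Genotype
The empty set is not sufficient: P1 (BloodPressure <- BMI -> Genotype) has no collider blocking it and no conditioned non-collider, so it is open.
Try {Age, BMI, Smoking}:
  P1: blocked at fork node BMI ∈ conditioning set.
  P2: blocked at fork node Smoking ∈ conditioning set.
  P3: blocked at fork node Age ∈ conditioning set.
{Age, BMI, Smoking} contains no descendant of BloodPressure and blocks every backdoor path.
Every element of {Age, BMI, Smoking} is needed (dropping Age leaves P3 open; dropping BMI leaves P1 open; dropping Smoking leaves P2 open), so no proper subset is valid.
Among all size-3 subsets of the eligible variables, only {Age, BMI, Smoking} blocks every backdoor path, so it is the unique smallest valid adjustment set.

{Age, BMI, Smoking}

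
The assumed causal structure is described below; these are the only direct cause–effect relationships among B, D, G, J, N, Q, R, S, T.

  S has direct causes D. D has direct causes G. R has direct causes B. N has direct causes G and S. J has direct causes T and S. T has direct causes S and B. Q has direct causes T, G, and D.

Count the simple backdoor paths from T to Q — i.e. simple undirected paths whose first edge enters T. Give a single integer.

A backdoor path from T to Q is any simple undirected path whose first edge points into T (i.e. leaves T via a parent).
Parents of T: {B, S}.
Enumerating:
  P1: T <- S <- D <- G -> Q
  P2: T <- S <- D -> Q
  P3: T <- S -> N <- G -> D -> Q
  P4: T <- S -> N <- G -> Q
That exhausts the simple backdoor paths. Count: 4.

4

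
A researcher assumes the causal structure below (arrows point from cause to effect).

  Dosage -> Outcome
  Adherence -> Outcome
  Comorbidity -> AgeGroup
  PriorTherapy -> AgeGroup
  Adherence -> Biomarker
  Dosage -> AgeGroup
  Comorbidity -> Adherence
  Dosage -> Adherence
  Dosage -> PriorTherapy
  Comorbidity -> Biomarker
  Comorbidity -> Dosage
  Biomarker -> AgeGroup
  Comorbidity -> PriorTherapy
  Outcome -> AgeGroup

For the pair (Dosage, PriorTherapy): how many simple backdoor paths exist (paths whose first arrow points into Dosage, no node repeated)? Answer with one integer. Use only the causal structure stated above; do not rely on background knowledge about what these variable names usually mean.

6

A backdoor path from Dosage to PriorTherapy is any simple undirected path whose first edge points into Dosage (i.e. leaves Dosage via a parent).
Parents of Dosage: {Comorbidity}.
Enumerating:
  P1: Dosage <- Comorbidity -> Adherence -> Biomarker -> AgeGroup <- PriorTherapy
  P2: Dosage <- Comorbidity -> Adherence -> Outcome -> AgeGroup <- PriorTherapy
  P3: Dosage <- Comorbidity -> Biomarker <- Adherence -> Outcome -> AgeGroup <- PriorTherapy
  P4: Dosage <- Comorbidity -> Biomarker -> AgeGroup <- PriorTherapy
  P5: Dosage <- Comorbidity -> PriorTherapy
  P6: Dosage <- Comorbidity -> AgeGroup <- PriorTherapy
That exhausts the simple backdoor paths. Count: 6.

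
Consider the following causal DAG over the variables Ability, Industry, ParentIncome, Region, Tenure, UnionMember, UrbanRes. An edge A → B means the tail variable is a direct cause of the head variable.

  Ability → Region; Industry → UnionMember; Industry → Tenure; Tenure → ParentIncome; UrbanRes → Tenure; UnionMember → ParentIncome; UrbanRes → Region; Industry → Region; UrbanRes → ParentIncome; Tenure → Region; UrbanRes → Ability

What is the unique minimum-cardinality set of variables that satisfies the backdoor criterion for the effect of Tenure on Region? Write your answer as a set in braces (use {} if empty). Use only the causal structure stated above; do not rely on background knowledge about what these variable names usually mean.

{Industry, UrbanRes}

Variables eligible for adjustment (non-descendants of Tenure, excluding Tenure and Region): {Ability, Industry, UnionMember, UrbanRes}.
Backdoor paths from Tenure to Region:
  P1: Tenure <- UrbanRes -> Ability -> Region
  P2: Tenure <- UrbanRes -> ParentIncome <- UnionMember <- Industry -> Region
  P3: Tenure <- UrbanRes -> Region
  P4: Tenure <- Industry -> UnionMember -> ParentIncome <- UrbanRes -> Ability -> Region
  P5: Tenure <- Industry -> UnionMember -> ParentIncome <- UrbanRes -> Region
  P6: Tenure <- Industry -> Region
The empty set is not sufficient: P1 (Tenure <- UrbanRes -> Ability -> Region) has no collider blocking it and no conditioned non-collider, so it is open.
Try {Industry, UrbanRes}:
  P1: blocked at fork node UrbanRes ∈ conditioning set.
  P2: blocked at fork node UrbanRes ∈ conditioning set.
  P3: blocked at fork node UrbanRes ∈ conditioning set.
  P4: blocked at fork node Industry ∈ conditioning set.
  P5: blocked at fork node Industry ∈ conditioning set.
  P6: blocked at fork node Industry ∈ conditioning set.
{Industry, UrbanRes} contains no descendant of Tenure and blocks every backdoor path.
Every element of {Industry, UrbanRes} is needed (dropping Industry leaves P6 open; dropping UrbanRes leaves P1 open), so no proper subset is valid.
Among all size-2 subsets of the eligible variables, only {Industry, UrbanRes} blocks every backdoor path, so it is the unique smallest valid adjustment set.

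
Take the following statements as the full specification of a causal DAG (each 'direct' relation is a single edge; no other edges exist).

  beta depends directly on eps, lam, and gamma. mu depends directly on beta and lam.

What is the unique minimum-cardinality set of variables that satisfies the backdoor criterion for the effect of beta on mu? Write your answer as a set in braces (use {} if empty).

Variables eligible for adjustment (non-descendants of beta, excluding beta and mu): {eps, gamma, lam}.
Backdoor paths from beta to mu:
  P1: beta <- lam -> mu
The empty set is not sufficient: P1 (beta <- lam -> mu) has no collider blocking it and no conditioned non-collider, so it is open.
Try {lam}:
  P1: blocked at fork node lam ∈ conditioning set.
{lam} contains no descendant of beta and blocks every backdoor path.
No other singleton works — e.g. {gamma} leaves P1 open — so {lam} is the unique smallest valid adjustment set.

{lam}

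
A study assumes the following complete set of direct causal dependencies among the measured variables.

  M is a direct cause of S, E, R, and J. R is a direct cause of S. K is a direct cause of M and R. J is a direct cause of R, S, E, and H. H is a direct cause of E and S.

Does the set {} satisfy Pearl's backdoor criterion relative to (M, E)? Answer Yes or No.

Backdoor paths from M to E (paths whose first edge points into M):
  P1: M <- K -> R <- J -> H -> E
  P2: M <- K -> R <- J -> S <- H -> E
  P3: M <- K -> R <- J -> E
  P4: M <- K -> R -> S <- J -> H -> E
  P5: M <- K -> R -> S <- J -> E
  P6: M <- K -> R -> S <- H <- J -> E
  P7: M <- K -> R -> S <- H -> E
Condition 1 (no descendant of M in the set): holds — descendants of M are {E, H, J, R, S}; none are in {}.
Condition 2 (every backdoor path blocked by {}):
  P1: blocked at collider R (neither it nor any descendant is in the conditioning set).
  P2: blocked at collider R (neither it nor any descendant is in the conditioning set).
  P3: blocked at collider R (neither it nor any descendant is in the conditioning set).
  P4: blocked at collider S (neither it nor any descendant is in the conditioning set).
  P5: blocked at collider S (neither it nor any descendant is in the conditioning set).
  P6: blocked at collider S (neither it nor any descendant is in the conditioning set).
  P7: blocked at collider S (neither it nor any descendant is in the conditioning set).
{} satisfies the backdoor criterion.

Yes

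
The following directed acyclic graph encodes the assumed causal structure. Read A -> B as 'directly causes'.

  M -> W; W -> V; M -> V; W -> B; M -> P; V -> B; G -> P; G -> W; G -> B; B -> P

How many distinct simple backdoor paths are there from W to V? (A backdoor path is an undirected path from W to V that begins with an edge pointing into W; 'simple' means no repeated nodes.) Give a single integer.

A backdoor path from W to V is any simple undirected path whose first edge points into W (i.e. leaves W via a parent).
Parents of W: {G, M}.
Enumerating:
  P1: W <- G -> B <- V
  P2: W <- G -> B -> P <- M -> V
  P3: W <- G -> P <- M -> V
  P4: W <- G -> P <- B <- V
  P5: W <- M -> V
  P6: W <- M -> P <- G -> B <- V
  P7: W <- M -> P <- B <- V
That exhausts the simple backdoor paths. Count: 7.

7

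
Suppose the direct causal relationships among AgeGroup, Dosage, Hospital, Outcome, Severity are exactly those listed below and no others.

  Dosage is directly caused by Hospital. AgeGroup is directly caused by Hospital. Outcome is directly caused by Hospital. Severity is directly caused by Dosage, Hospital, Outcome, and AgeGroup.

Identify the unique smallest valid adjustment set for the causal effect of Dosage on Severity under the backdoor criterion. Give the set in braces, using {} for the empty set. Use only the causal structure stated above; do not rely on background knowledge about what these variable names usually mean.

{Hospital}

Variables eligible for adjustment (non-descendants of Dosage, excluding Dosage and Severity): {AgeGroup, Hospital, Outcome}.
Backdoor paths from Dosage to Severity:
  P1: Dosage <- Hospital -> AgeGroup -> Severity
  P2: Dosage <- Hospital -> Outcome -> Severity
  P3: Dosage <- Hospital -> Severity
The empty set is not sufficient: P1 (Dosage <- Hospital -> AgeGroup -> Severity) has no collider blocking it and no conditioned non-collider, so it is open.
Try {Hospital}:
  P1: blocked at fork node Hospital ∈ conditioning set.
  P2: blocked at fork node Hospital ∈ conditioning set.
  P3: blocked at fork node Hospital ∈ conditioning set.
{Hospital} contains no descendant of Dosage and blocks every backdoor path.
No other singleton works — e.g. {AgeGroup} leaves P2 open — so {Hospital} is the unique smallest valid adjustment set.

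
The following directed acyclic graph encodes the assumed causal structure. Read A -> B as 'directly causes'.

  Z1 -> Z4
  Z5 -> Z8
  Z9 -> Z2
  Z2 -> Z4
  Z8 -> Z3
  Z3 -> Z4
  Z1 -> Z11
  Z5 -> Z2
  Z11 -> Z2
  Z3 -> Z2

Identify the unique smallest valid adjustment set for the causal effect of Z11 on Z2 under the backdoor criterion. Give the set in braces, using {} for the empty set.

Variables eligible for adjustment (non-descendants of Z11, excluding Z11 and Z2): {Z1, Z3, Z5, Z8, Z9}.
Backdoor paths from Z11 to Z2:
  P1: Z11 <- Z1 -> Z4 <- Z3 <- Z8 <- Z5 -> Z2
  P2: Z11 <- Z1 -> Z4 <- Z3 -> Z2
  P3: Z11 <- Z1 -> Z4 <- Z2
Each backdoor path contains an unconditioned collider, so every path is already blocked with the empty conditioning set:
  P1: blocked at collider Z4 (neither it nor any descendant is in the conditioning set).
  P2: blocked at collider Z4 (neither it nor any descendant is in the conditioning set).
  P3: blocked at collider Z4 (neither it nor any descendant is in the conditioning set).
The empty set is therefore the unique smallest valid set.

{}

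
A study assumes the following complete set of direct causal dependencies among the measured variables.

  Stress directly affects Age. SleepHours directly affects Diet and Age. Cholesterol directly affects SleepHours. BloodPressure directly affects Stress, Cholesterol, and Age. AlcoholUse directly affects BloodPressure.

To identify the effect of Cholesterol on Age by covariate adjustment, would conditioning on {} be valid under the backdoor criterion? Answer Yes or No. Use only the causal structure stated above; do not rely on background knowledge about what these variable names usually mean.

Backdoor paths from Cholesterol to Age (paths whose first edge points into Cholesterol):
  P1: Cholesterol <- BloodPressure -> Stress -> Age
  P2: Cholesterol <- BloodPressure -> Age
Condition 1 (no descendant of Cholesterol in the set): holds — descendants of Cholesterol are {Age, Diet, SleepHours}; none are in {}.
Condition 2 (every backdoor path blocked by {}):
  P1: open — no interior node is in the conditioning set.
  P2: open — no interior node is in the conditioning set.
{} does not satisfy the backdoor criterion.

No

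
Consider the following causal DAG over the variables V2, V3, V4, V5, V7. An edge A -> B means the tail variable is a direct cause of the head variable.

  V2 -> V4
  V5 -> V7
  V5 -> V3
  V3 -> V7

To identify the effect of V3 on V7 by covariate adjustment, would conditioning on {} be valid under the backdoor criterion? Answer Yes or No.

Backdoor paths from V3 to V7 (paths whose first edge points into V3):
  P1: V3 <- V5 -> V7
Condition 1 (no descendant of V3 in the set): holds — descendants of V3 are {V7}; none are in {}.
Condition 2 (every backdoor path blocked by {}):
  P1: open — no interior node is in the conditioning set.
{} does not satisfy the backdoor criterion.

No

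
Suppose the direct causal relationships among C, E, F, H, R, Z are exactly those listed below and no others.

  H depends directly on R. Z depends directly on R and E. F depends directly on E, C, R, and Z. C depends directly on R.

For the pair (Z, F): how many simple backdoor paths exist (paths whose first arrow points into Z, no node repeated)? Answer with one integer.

3

A backdoor path from Z to F is any simple undirected path whose first edge points into Z (i.e. leaves Z via a parent).
Parents of Z: {E, R}.
Enumerating:
  P1: Z <- E -> F
  P2: Z <- R -> C -> F
  P3: Z <- R -> F
That exhausts the simple backdoor paths. Count: 3.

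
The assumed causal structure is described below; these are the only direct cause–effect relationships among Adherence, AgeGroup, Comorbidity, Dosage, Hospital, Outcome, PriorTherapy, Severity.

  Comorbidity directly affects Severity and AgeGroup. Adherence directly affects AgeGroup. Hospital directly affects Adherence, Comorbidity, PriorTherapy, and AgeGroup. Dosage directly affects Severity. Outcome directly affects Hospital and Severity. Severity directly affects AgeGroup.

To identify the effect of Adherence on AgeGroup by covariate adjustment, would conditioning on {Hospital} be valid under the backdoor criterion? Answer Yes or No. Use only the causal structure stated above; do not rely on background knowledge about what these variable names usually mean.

Yes

Backdoor paths from Adherence to AgeGroup (paths whose first edge points into Adherence):
  P1: Adherence <- Hospital <- Outcome -> Severity <- Comorbidity -> AgeGroup
  P2: Adherence <- Hospital <- Outcome -> Severity -> AgeGroup
  P3: Adherence <- Hospital -> Comorbidity -> Severity -> AgeGroup
  P4: Adherence <- Hospital -> Comorbidity -> AgeGroup
  P5: Adherence <- Hospital -> AgeGroup
Condition 1 (no descendant of Adherence in the set): holds — descendants of Adherence are {AgeGroup}; none are in {Hospital}.
Condition 2 (every backdoor path blocked by {Hospital}):
  P1: blocked at chain node Hospital ∈ conditioning set.
  P2: blocked at chain node Hospital ∈ conditioning set.
  P3: blocked at fork node Hospital ∈ conditioning set.
  P4: blocked at fork node Hospital ∈ conditioning set.
  P5: blocked at fork node Hospital ∈ conditioning set.
{Hospital} satisfies the backdoor criterion.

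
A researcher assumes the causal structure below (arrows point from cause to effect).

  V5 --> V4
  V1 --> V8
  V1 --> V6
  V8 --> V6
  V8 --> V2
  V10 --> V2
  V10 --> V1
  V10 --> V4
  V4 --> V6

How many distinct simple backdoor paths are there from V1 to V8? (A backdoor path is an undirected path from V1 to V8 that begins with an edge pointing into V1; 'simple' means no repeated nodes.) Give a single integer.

2

A backdoor path from V1 to V8 is any simple undirected path whose first edge points into V1 (i.e. leaves V1 via a parent).
Parents of V1: {V10}.
Enumerating:
  P1: V1 <- V10 -> V4 -> V6 <- V8
  P2: V1 <- V10 -> V2 <- V8
That exhausts the simple backdoor paths. Count: 2.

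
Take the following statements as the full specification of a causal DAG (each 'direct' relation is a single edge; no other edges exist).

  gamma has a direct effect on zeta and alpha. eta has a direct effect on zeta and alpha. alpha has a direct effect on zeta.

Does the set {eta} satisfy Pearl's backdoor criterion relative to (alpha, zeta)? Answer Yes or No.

Backdoor paths from alpha to zeta (paths whose first edge points into alpha):
  P1: alpha <- eta -> zeta
  P2: alpha <- gamma -> zeta
Condition 1 (no descendant of alpha in the set): holds — descendants of alpha are {zeta}; none are in {eta}.
Condition 2 (every backdoor path blocked by {eta}):
  P1: blocked at fork node eta ∈ conditioning set.
  P2: open — no interior node is in the conditioning set.
{eta} does not satisfy the backdoor criterion.

No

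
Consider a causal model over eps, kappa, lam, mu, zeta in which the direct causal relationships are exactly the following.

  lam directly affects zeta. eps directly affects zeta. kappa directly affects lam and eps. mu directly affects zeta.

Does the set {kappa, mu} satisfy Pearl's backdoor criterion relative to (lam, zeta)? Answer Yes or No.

Backdoor paths from lam to zeta (paths whose first edge points into lam):
  P1: lam <- kappa -> eps -> zeta
Condition 1 (no descendant of lam in the set): holds — descendants of lam are {zeta}; none are in {kappa, mu}.
Condition 2 (every backdoor path blocked by {kappa, mu}):
  P1: blocked at fork node kappa ∈ conditioning set.
{kappa, mu} satisfies the backdoor criterion.

Yes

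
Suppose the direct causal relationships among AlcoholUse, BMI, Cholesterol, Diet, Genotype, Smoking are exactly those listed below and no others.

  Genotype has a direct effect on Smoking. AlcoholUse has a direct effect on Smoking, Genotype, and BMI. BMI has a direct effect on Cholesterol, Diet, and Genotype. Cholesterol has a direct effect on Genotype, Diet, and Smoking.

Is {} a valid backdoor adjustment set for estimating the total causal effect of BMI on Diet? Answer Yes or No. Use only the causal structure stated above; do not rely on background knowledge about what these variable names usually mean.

Yes

Backdoor paths from BMI to Diet (paths whose first edge points into BMI):
  P1: BMI <- AlcoholUse -> Genotype <- Cholesterol -> Diet
  P2: BMI <- AlcoholUse -> Genotype -> Smoking <- Cholesterol -> Diet
  P3: BMI <- AlcoholUse -> Smoking <- Cholesterol -> Diet
  P4: BMI <- AlcoholUse -> Smoking <- Genotype <- Cholesterol -> Diet
Condition 1 (no descendant of BMI in the set): holds — descendants of BMI are {Cholesterol, Diet, Genotype, Smoking}; none are in {}.
Condition 2 (every backdoor path blocked by {}):
  P1: blocked at collider Genotype (neither it nor any descendant is in the conditioning set).
  P2: blocked at collider Smoking (neither it nor any descendant is in the conditioning set).
  P3: blocked at collider Smoking (neither it nor any descendant is in the conditioning set).
  P4: blocked at collider Smoking (neither it nor any descendant is in the conditioning set).
{} satisfies the backdoor criterion.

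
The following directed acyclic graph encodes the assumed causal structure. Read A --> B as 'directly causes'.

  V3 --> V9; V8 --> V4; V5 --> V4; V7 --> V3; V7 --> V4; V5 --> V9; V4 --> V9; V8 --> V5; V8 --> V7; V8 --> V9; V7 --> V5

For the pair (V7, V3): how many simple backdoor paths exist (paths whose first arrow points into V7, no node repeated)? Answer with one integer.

A backdoor path from V7 to V3 is any simple undirected path whose first edge points into V7 (i.e. leaves V7 via a parent).
Parents of V7: {V8}.
Enumerating:
  P1: V7 <- V8 -> V5 -> V4 -> V9 <- V3
  P2: V7 <- V8 -> V5 -> V9 <- V3
  P3: V7 <- V8 -> V4 <- V5 -> V9 <- V3
  P4: V7 <- V8 -> V4 -> V9 <- V3
  P5: V7 <- V8 -> V9 <- V3
That exhausts the simple backdoor paths. Count: 5.

5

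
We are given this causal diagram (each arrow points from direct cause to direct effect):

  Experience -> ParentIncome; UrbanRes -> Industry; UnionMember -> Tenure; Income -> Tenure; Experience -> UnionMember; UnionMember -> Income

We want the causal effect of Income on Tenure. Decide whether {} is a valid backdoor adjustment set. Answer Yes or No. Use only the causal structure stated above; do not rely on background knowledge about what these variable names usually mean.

Backdoor paths from Income to Tenure (paths whose first edge points into Income):
  P1: Income <- UnionMember -> Tenure
Condition 1 (no descendant of Income in the set): holds — descendants of Income are {Tenure}; none are in {}.
Condition 2 (every backdoor path blocked by {}):
  P1: open — no interior node is in the conditioning set.
{} does not satisfy the backdoor criterion.

No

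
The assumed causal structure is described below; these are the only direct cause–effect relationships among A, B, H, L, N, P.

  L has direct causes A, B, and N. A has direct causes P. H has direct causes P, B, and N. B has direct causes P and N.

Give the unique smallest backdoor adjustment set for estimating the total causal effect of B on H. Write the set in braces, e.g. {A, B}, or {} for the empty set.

{N, P}

Variables eligible for adjustment (non-descendants of B, excluding B and H): {A, N, P}.
Backdoor paths from B to H:
  P1: B <- N -> L <- A <- P -> H
  P2: B <- N -> H
  P3: B <- P -> A -> L <- N -> H
  P4: B <- P -> H
The empty set is not sufficient: P2 (B <- N -> H) has no collider blocking it and no conditioned non-collider, so it is open.
Try {N, P}:
  P1: blocked at fork node N ∈ conditioning set.
  P2: blocked at fork node N ∈ conditioning set.
  P3: blocked at fork node P ∈ conditioning set.
  P4: blocked at fork node P ∈ conditioning set.
{N, P} contains no descendant of B and blocks every backdoor path.
Every element of {N, P} is needed (dropping N leaves P2 open; dropping P leaves P4 open), so no proper subset is valid.
Among all size-2 subsets of the eligible variables, only {N, P} blocks every backdoor path, so it is the unique smallest valid adjustment set.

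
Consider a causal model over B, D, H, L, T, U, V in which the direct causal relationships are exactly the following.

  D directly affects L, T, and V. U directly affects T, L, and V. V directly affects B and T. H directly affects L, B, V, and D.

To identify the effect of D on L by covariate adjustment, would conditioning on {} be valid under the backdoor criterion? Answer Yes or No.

No

Backdoor paths from D to L (paths whose first edge points into D):
  P1: D <- H -> V <- U -> L
  P2: D <- H -> V -> T <- U -> L
  P3: D <- H -> B <- V <- U -> L
  P4: D <- H -> B <- V -> T <- U -> L
  P5: D <- H -> L
Condition 1 (no descendant of D in the set): holds — descendants of D are {B, L, T, V}; none are in {}.
Condition 2 (every backdoor path blocked by {}):
  P1: blocked at collider V (neither it nor any descendant is in the conditioning set).
  P2: blocked at collider T (neither it nor any descendant is in the conditioning set).
  P3: blocked at collider B (neither it nor any descendant is in the conditioning set).
  P4: blocked at collider B (neither it nor any descendant is in the conditioning set).
  P5: open — no interior node is in the conditioning set.
{} does not satisfy the backdoor criterion.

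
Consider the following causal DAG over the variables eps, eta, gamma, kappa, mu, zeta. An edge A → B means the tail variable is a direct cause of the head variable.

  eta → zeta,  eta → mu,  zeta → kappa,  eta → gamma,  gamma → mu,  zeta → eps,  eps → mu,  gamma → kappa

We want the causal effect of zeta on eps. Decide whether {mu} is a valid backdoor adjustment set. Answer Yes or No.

No

Backdoor paths from zeta to eps (paths whose first edge points into zeta):
  P1: zeta <- eta -> gamma -> mu <- eps
  P2: zeta <- eta -> mu <- eps
Condition 1 (no descendant of zeta in the set): FAILS — mu is a descendant of zeta.
Condition 2 (every backdoor path blocked by {mu}):
  P1: open — collider(s) mu are conditioned on (or have a conditioned descendant) and no non-collider on the path is in the set.
  P2: open — collider(s) mu are conditioned on (or have a conditioned descendant) and no non-collider on the path is in the set.
{mu} does not satisfy the backdoor criterion.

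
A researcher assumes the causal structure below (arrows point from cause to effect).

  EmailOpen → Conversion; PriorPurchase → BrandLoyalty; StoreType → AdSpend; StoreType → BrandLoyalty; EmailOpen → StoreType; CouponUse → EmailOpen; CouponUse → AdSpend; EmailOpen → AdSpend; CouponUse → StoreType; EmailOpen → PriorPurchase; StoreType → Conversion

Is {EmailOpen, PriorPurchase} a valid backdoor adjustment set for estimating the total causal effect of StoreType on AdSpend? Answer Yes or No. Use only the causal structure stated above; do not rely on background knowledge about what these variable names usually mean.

Backdoor paths from StoreType to AdSpend (paths whose first edge points into StoreType):
  P1: StoreType <- CouponUse -> EmailOpen -> AdSpend
  P2: StoreType <- CouponUse -> AdSpend
  P3: StoreType <- EmailOpen <- CouponUse -> AdSpend
  P4: StoreType <- EmailOpen -> AdSpend
Condition 1 (no descendant of StoreType in the set): holds — descendants of StoreType are {AdSpend, BrandLoyalty, Conversion}; none are in {EmailOpen, PriorPurchase}.
Condition 2 (every backdoor path blocked by {EmailOpen, PriorPurchase}):
  P1: blocked at chain node EmailOpen ∈ conditioning set.
  P2: open — no interior node is in the conditioning set.
  P3: blocked at chain node EmailOpen ∈ conditioning set.
  P4: blocked at fork node EmailOpen ∈ conditioning set.
{EmailOpen, PriorPurchase} does not satisfy the backdoor criterion.

No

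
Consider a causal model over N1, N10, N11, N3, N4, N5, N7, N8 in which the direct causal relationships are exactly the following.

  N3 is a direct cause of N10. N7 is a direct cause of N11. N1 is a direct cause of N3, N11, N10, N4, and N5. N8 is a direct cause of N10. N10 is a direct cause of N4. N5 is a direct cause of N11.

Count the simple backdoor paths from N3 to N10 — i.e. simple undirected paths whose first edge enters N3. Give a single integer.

2

A backdoor path from N3 to N10 is any simple undirected path whose first edge points into N3 (i.e. leaves N3 via a parent).
Parents of N3: {N1}.
Enumerating:
  P1: N3 <- N1 -> N10
  P2: N3 <- N1 -> N4 <- N10
That exhausts the simple backdoor paths. Count: 2.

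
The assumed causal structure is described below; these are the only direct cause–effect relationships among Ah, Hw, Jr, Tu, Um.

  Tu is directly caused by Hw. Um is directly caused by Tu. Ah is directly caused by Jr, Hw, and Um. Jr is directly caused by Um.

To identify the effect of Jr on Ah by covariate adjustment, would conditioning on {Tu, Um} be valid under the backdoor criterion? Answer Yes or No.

Backdoor paths from Jr to Ah (paths whose first edge points into Jr):
  P1: Jr <- Um <- Tu <- Hw -> Ah
  P2: Jr <- Um -> Ah
Condition 1 (no descendant of Jr in the set): holds — descendants of Jr are {Ah}; none are in {Tu, Um}.
Condition 2 (every backdoor path blocked by {Tu, Um}):
  P1: blocked at chain node Um ∈ conditioning set.
  P2: blocked at fork node Um ∈ conditioning set.
{Tu, Um} satisfies the backdoor criterion.

Yes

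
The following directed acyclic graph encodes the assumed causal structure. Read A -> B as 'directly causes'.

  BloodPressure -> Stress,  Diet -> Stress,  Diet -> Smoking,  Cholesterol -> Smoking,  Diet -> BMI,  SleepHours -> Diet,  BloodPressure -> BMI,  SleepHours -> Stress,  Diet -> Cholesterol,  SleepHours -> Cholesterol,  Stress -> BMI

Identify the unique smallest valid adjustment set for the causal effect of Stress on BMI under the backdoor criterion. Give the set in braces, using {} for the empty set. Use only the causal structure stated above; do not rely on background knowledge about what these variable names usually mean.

{BloodPressure, Diet}

Variables eligible for adjustment (non-descendants of Stress, excluding Stress and BMI): {BloodPressure, Cholesterol, Diet, SleepHours, Smoking}.
Backdoor paths from Stress to BMI:
  P1: Stress <- SleepHours -> Diet -> BMI
  P2: Stress <- SleepHours -> Cholesterol <- Diet -> BMI
  P3: Stress <- SleepHours -> Cholesterol -> Smoking <- Diet -> BMI
  P4: Stress <- BloodPressure -> BMI
  P5: Stress <- Diet -> BMI
The empty set is not sufficient: P1 (Stress <- SleepHours -> Diet -> BMI) has no collider blocking it and no conditioned non-collider, so it is open.
Try {BloodPressure, Diet}:
  P1: blocked at chain node Diet ∈ conditioning set.
  P2: blocked at collider Cholesterol (neither it nor any descendant is in the conditioning set).
  P3: blocked at collider Smoking (neither it nor any descendant is in the conditioning set).
  P4: blocked at fork node BloodPressure ∈ conditioning set.
  P5: blocked at fork node Diet ∈ conditioning set.
{BloodPressure, Diet} contains no descendant of Stress and blocks every backdoor path.
Every element of {BloodPressure, Diet} is needed (dropping BloodPressure leaves P4 open; dropping Diet leaves P1 open), so no proper subset is valid.
Among all size-2 subsets of the eligible variables, only {BloodPressure, Diet} blocks every backdoor path, so it is the unique smallest valid adjustment set.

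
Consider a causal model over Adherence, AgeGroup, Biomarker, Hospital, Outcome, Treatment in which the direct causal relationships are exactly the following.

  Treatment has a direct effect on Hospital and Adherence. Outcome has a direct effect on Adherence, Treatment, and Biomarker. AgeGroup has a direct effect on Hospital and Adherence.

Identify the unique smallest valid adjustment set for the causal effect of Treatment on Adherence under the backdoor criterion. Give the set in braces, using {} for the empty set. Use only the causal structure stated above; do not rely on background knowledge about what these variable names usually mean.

{Outcome}

Variables eligible for adjustment (non-descendants of Treatment, excluding Treatment and Adherence): {AgeGroup, Biomarker, Outcome}.
Backdoor paths from Treatment to Adherence:
  P1: Treatment <- Outcome -> Adherence
The empty set is not sufficient: P1 (Treatment <- Outcome -> Adherence) has no collider blocking it and no conditioned non-collider, so it is open.
Try {Outcome}:
  P1: blocked at fork node Outcome ∈ conditioning set.
{Outcome} contains no descendant of Treatment and blocks every backdoor path.
No other singleton works — e.g. {AgeGroup} leaves P1 open — so {Outcome} is the unique smallest valid adjustment set.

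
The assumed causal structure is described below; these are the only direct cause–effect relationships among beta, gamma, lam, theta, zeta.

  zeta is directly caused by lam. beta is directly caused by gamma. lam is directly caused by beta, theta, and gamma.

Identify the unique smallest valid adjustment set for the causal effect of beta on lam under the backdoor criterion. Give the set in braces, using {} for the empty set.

{gamma}

Variables eligible for adjustment (non-descendants of beta, excluding beta and lam): {gamma, theta}.
Backdoor paths from beta to lam:
  P1: beta <- gamma -> lam
The empty set is not sufficient: P1 (beta <- gamma -> lam) has no collider blocking it and no conditioned non-collider, so it is open.
Try {gamma}:
  P1: blocked at fork node gamma ∈ conditioning set.
{gamma} contains no descendant of beta and blocks every backdoor path.
No other singleton works — e.g. {theta} leaves P1 open — so {gamma} is the unique smallest valid adjustment set.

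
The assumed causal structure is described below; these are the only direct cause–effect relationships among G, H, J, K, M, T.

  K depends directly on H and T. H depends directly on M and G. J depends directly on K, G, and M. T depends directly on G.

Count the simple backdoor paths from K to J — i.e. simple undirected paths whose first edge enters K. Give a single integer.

4

A backdoor path from K to J is any simple undirected path whose first edge points into K (i.e. leaves K via a parent).
Parents of K: {H, T}.
Enumerating:
  P1: K <- T <- G -> H <- M -> J
  P2: K <- T <- G -> J
  P3: K <- H <- M -> J
  P4: K <- H <- G -> J
That exhausts the simple backdoor paths. Count: 4.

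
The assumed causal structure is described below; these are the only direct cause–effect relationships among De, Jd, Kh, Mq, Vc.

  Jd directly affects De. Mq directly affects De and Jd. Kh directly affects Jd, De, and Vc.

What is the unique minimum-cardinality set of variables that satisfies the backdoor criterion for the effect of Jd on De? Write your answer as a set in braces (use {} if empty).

{Kh, Mq}

Variables eligible for adjustment (non-descendants of Jd, excluding Jd and De): {Kh, Mq, Vc}.
Backdoor paths from Jd to De:
  P1: Jd <- Mq -> De
  P2: Jd <- Kh -> De
The empty set is not sufficient: P1 (Jd <- Mq -> De) has no collider blocking it and no conditioned non-collider, so it is open.
Try {Kh, Mq}:
  P1: blocked at fork node Mq ∈ conditioning set.
  P2: blocked at fork node Kh ∈ conditioning set.
{Kh, Mq} contains no descendant of Jd and blocks every backdoor path.
Every element of {Kh, Mq} is needed (dropping Kh leaves P2 open; dropping Mq leaves P1 open), so no proper subset is valid.
Among all size-2 subsets of the eligible variables, only {Kh, Mq} blocks every backdoor path, so it is the unique smallest valid adjustment set.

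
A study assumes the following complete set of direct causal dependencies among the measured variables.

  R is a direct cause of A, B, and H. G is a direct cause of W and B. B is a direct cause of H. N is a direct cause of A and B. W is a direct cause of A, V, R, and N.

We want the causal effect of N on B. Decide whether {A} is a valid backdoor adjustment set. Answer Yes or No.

Backdoor paths from N to B (paths whose first edge points into N):
  P1: N <- W <- G -> B
  P2: N <- W -> R -> B
  P3: N <- W -> R -> H <- B
  P4: N <- W -> A <- R -> B
  P5: N <- W -> A <- R -> H <- B
Condition 1 (no descendant of N in the set): FAILS — A is a descendant of N.
Condition 2 (every backdoor path blocked by {A}):
  P1: open — no interior node is in the conditioning set.
  P2: open — no interior node is in the conditioning set.
  P3: blocked at collider H (neither it nor any descendant is in the conditioning set).
  P4: open — collider(s) A are conditioned on (or have a conditioned descendant) and no non-collider on the path is in the set.
  P5: blocked at collider H (neither it nor any descendant is in the conditioning set).
{A} does not satisfy the backdoor criterion.

No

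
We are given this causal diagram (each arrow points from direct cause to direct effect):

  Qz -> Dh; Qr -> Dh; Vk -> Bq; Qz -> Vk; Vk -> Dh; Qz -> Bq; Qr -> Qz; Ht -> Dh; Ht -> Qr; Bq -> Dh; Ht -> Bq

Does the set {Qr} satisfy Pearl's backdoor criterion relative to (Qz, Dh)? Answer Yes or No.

Yes

Backdoor paths from Qz to Dh (paths whose first edge points into Qz):
  P1: Qz <- Qr <- Ht -> Bq <- Vk -> Dh
  P2: Qz <- Qr <- Ht -> Bq -> Dh
  P3: Qz <- Qr <- Ht -> Dh
  P4: Qz <- Qr -> Dh
Condition 1 (no descendant of Qz in the set): holds — descendants of Qz are {Bq, Dh, Vk}; none are in {Qr}.
Condition 2 (every backdoor path blocked by {Qr}):
  P1: blocked at chain node Qr ∈ conditioning set.
  P2: blocked at chain node Qr ∈ conditioning set.
  P3: blocked at chain node Qr ∈ conditioning set.
  P4: blocked at fork node Qr ∈ conditioning set.
{Qr} satisfies the backdoor criterion.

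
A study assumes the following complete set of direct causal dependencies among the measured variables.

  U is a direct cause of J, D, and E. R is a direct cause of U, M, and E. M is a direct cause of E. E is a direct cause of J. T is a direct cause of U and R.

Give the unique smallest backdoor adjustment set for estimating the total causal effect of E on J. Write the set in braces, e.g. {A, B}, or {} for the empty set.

{U}

Variables eligible for adjustment (non-descendants of E, excluding E and J): {D, M, R, T, U}.
Backdoor paths from E to J:
  P1: E <- R <- T -> U -> J
  P2: E <- R -> U -> J
  P3: E <- M <- R <- T -> U -> J
  P4: E <- M <- R -> U -> J
  P5: E <- U -> J
The empty set is not sufficient: P1 (E <- R <- T -> U -> J) has no collider blocking it and no conditioned non-collider, so it is open.
Try {U}:
  P1: blocked at chain node U ∈ conditioning set.
  P2: blocked at chain node U ∈ conditioning set.
  P3: blocked at chain node U ∈ conditioning set.
  P4: blocked at chain node U ∈ conditioning set.
  P5: blocked at fork node U ∈ conditioning set.
{U} contains no descendant of E and blocks every backdoor path.
No other singleton works — e.g. {T} leaves P2 open — so {U} is the unique smallest valid adjustment set.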